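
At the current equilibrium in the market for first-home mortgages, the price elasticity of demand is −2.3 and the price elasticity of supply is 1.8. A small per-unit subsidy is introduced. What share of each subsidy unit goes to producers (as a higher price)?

For a small subsidy around the equilibrium, the benefit split depends on the relative slopes, which at a point are proportional to the elasticities.
Buyer share = εs/(εs + |εd|) = 1.8/(1.8 + 2.3) = 18/41; seller share = |εd|/(εs + |εd|) = 23/41.
So producers capture 23/41 of the subsidy.

Producer share = 23/41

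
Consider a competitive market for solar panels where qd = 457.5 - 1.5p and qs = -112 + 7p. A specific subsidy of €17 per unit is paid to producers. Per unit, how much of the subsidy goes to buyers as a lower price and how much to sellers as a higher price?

Pre-subsidy: 457.5 - 1.5p = -112 + 7p gives p* = 67, q* = 357.
With the subsidy, sellers receive ps = pb + 17 for each unit, where pb is the price buyers pay.
Supply in terms of pb becomes qs = -112 + 7(pb + 17) = 7 + 7pb. Setting this equal to demand: 457.5 - 1.5pb = 7 + 7pb, so pb = 53.
Sellers receive ps = 53 + 17 = 70; q' = 457.5 − 1.5·53 = 378.
Buyers' price falls by p* − pb = 67 − 53 = 14; sellers' price rises by ps − p* = 70 − 67 = 3.

Buyers gain €14 per unit; sellers gain €3 per unit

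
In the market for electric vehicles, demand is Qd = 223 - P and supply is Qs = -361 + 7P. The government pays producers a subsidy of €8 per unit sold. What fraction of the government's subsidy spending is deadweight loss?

Pre-subsidy: 223 - P = -361 + 7P gives P* = 73, Q* = 150.
With the subsidy, sellers receive Ps = Pb + 8 for each unit, where Pb is the price buyers pay.
Supply in terms of Pb becomes Qs = -361 + 7(Pb + 8) = -305 + 7Pb. Setting this equal to demand: 223 - Pb = -305 + 7Pb, so Pb = 66.
Sellers receive Ps = 66 + 8 = 74; Q' = 223 − 1·66 = 157.
ΔCS = ½(150 + 157)(73 − 66) = 1074.5; ΔPS = ½(150 + 157)(74 − 73) = 153.5.
Government spending = 8 × 157 = 1256.
DWL = ½ × 8 × (157 − 150) = 28; fraction = 28 / 1256 = 7/314.

DWL / government spending = 7/314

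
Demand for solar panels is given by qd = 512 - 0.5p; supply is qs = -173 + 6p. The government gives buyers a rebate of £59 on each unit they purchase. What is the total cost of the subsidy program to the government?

Government cost = 373175/13

Pre-subsidy: 512 - 0.5p = -173 + 6p gives p* = 1370/13, q* = 5971/13.
With the rebate, buyers effectively pay pb = ps − 59, where ps is the price sellers receive.
Demand in terms of ps becomes qd = 512 − 0.5(ps − 59) = 541.5 - 0.5ps. Setting this equal to supply: 541.5 - 0.5ps = -173 + 6ps, so ps = 1429/13.
Buyers pay pb = 1429/13 − 59 = 662/13; q' = -173 + 6·(1429/13) = 6325/13.
Government outlay = subsidy × quantity = 59 × 6325/13 = 373175/13.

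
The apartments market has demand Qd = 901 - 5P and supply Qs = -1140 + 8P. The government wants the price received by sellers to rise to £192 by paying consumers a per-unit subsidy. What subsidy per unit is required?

Required subsidy s = £91 per unit

At a seller price of 192, quantity supplied is -1140 + 8·192 = 396.
Buyers absorb 396 only when they pay Pb with 901 − 5·Pb = 396, i.e. Pb = 101.
s = Ps − Pb = 192 − 101 = 91.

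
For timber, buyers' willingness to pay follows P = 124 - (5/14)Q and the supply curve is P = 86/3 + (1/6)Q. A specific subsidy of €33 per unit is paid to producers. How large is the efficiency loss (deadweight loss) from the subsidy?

Pre-subsidy: 124 - (5/14)Q = 86/3 + (1/6)Q gives Q* = 182 and P* = 59.
With the subsidy, sellers receive Ps = Pb + 33 for each unit, where Pb is the price buyers pay.
On the curves, Pb = 124 - (5/14)Q and Ps = 86/3 + (1/6)Q; the wedge Ps − Pb = 33 gives 86/3 + (1/6)Q − (124 - (5/14)Q) = 33, so Q' = 245.
Then Pb = 124 − (5/14)·245 = 36.5 and Ps = 86/3 + (1/6)·245 = 69.5.
The subsidy expands output by 245 − 182 = 63 past the efficient level; on those units the gap between marginal cost and willingness to pay runs from 0 up to 33.
DWL = ½ × 33 × 63 = 1039.5.

Deadweight loss = €1039.5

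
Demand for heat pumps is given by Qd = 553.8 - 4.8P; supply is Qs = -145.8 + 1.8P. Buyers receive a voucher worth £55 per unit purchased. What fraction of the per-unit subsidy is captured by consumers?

Consumer share = 3/11

Pre-subsidy: 553.8 - 4.8P = -145.8 + 1.8P gives P* = 106, Q* = 45.
With the rebate, buyers effectively pay Pb = Ps − 55, where Ps is the price sellers receive.
Demand in terms of Ps becomes Qd = 553.8 − 4.8(Ps − 55) = 817.8 - 4.8Ps. Setting this equal to supply: 817.8 - 4.8Ps = -145.8 + 1.8Ps, so Ps = 146.
Buyers pay Pb = 146 − 55 = 91; Q' = -145.8 + 1.8·146 = 117.
Buyers' price falls by P* − Pb = 106 − 91 = 15; sellers' price rises by Ps − P* = 146 − 106 = 40.
So consumers capture 15/55 = 3/11 of each unit of subsidy.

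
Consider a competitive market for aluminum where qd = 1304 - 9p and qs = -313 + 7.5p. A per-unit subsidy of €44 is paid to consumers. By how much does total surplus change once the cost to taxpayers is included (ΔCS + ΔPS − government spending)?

Pre-subsidy: 1304 - 9p = -313 + 7.5p gives p* = 98, q* = 422.
With the rebate, buyers effectively pay pb = ps − 44, where ps is the price sellers receive.
Demand in terms of ps becomes qd = 1304 − 9(ps − 44) = 1700 - 9ps. Setting this equal to supply: 1700 - 9ps = -313 + 7.5ps, so ps = 122.
Buyers pay pb = 122 − 44 = 78; q' = -313 + 7.5·122 = 602.
ΔCS = ½(422 + 602)(98 − 78) = 10240; ΔPS = ½(422 + 602)(122 − 98) = 12288.
Government spending = 44 × 602 = 26488.
Net change = 10240 + 12288 − 26488 = -3960. The loss equals the DWL triangle ½·44·180.

Net change in total surplus = -€3960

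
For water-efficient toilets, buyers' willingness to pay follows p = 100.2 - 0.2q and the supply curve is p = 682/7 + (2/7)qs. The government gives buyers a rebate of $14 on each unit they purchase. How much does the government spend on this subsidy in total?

Pre-subsidy: 100.2 - 0.2q = 682/7 + (2/7)q gives q* = 97/17 and p* = 1684/17.
With the rebate, buyers effectively pay pb = ps − 14, where ps is the price sellers receive.
On the curves, pb = 100.2 - 0.2q and ps = 682/7 + (2/7)q; the wedge ps − pb = 14 gives 682/7 + (2/7)q − (100.2 - 0.2q) = 14, so q' = 587/17.
Then pb = 100.2 − 0.2·(587/17) = 1586/17 and ps = 682/7 + (2/7)·(587/17) = 1824/17.
Government outlay = subsidy × quantity = 14 × 587/17 = 8218/17.

Government cost = 8218/17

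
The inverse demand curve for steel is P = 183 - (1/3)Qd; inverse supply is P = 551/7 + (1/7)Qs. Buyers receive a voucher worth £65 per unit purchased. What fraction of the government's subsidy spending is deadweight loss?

DWL / government spending = 91/474

Pre-subsidy: 183 - (1/3)Q = 551/7 + (1/7)Q gives Q* = 219 and P* = 110.
With the rebate, buyers effectively pay Pb = Ps − 65, where Ps is the price sellers receive.
On the curves, Pb = 183 - (1/3)Q and Ps = 551/7 + (1/7)Q; the wedge Ps − Pb = 65 gives 551/7 + (1/7)Q − (183 - (1/3)Q) = 65, so Q' = 355.5.
Then Pb = 183 − (1/3)·355.5 = 64.5 and Ps = 551/7 + (1/7)·355.5 = 129.5.
ΔCS = ½(219 + 355.5)(110 − 64.5) = 13069.875; ΔPS = ½(219 + 355.5)(129.5 − 110) = 5601.375.
Government spending = 65 × 355.5 = 23107.5.
DWL = ½ × 65 × (355.5 − 219) = 4436.25; fraction = 4436.25 / 23107.5 = 91/474.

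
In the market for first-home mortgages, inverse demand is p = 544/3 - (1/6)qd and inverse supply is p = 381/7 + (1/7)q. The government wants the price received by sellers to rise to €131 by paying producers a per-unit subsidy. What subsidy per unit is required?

At a seller price of 131, quantity supplied is -381 + 7·131 = 536.
Buyers absorb 536 only when they pay pb = 544/3 − (1/6)·536 = 92.
s = ps − pb = 131 − 92 = 39.

Required subsidy s = €39 per unit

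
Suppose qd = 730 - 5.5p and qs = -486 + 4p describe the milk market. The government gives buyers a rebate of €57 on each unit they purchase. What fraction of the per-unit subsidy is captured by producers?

Producer share = 11/19

Pre-subsidy: 730 - 5.5p = -486 + 4p gives p* = 128, q* = 26.
With the rebate, buyers effectively pay pb = ps − 57, where ps is the price sellers receive.
Demand in terms of ps becomes qd = 730 − 5.5(ps − 57) = 1043.5 - 5.5ps. Setting this equal to supply: 1043.5 - 5.5ps = -486 + 4ps, so ps = 161.
Buyers pay pb = 161 − 57 = 104; q' = -486 + 4·161 = 158.
Buyers' price falls by p* − pb = 128 − 104 = 24; sellers' price rises by ps − p* = 161 − 128 = 33.
So producers capture 33/57 = 11/19 of each unit of subsidy.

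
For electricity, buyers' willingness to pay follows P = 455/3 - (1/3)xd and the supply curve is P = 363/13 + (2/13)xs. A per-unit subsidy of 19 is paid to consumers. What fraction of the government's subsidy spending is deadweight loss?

Pre-subsidy: 455/3 - (1/3)x = 363/13 + (2/13)x gives x* = 254 and P* = 67.
With the rebate, buyers effectively pay Pb = Ps − 19, where Ps is the price sellers receive.
On the curves, Pb = 455/3 - (1/3)x and Ps = 363/13 + (2/13)x; the wedge Ps − Pb = 19 gives 363/13 + (2/13)x − (455/3 - (1/3)x) = 19, so x' = 293.
Then Pb = 455/3 − (1/3)·293 = 54 and Ps = 363/13 + (2/13)·293 = 73.
ΔCS = ½(254 + 293)(67 − 54) = 3555.5; ΔPS = ½(254 + 293)(73 − 67) = 1641.
Government spending = 19 × 293 = 5567.
DWL = ½ × 19 × (293 − 254) = 370.5; fraction = 370.5 / 5567 = 39/586.

DWL / government spending = 39/586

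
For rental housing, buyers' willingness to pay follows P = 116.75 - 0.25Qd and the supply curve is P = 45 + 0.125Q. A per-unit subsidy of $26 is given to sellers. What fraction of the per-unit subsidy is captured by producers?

Producer share = 1/3

Pre-subsidy: 116.75 - 0.25Q = 45 + 0.125Q gives Q* = 574/3 and P* = 827/12.
With the subsidy, sellers receive Ps = Pb + 26 for each unit, where Pb is the price buyers pay.
On the curves, Pb = 116.75 - 0.25Q and Ps = 45 + 0.125Q; the wedge Ps − Pb = 26 gives 45 + 0.125Q − (116.75 - 0.25Q) = 26, so Q' = 782/3.
Then Pb = 116.75 − 0.25·(782/3) = 619/12 and Ps = 45 + 0.125·(782/3) = 931/12.
Buyers' price falls by P* − Pb = 827/12 − 619/12 = 52/3; sellers' price rises by Ps − P* = 931/12 − 827/12 = 26/3.
So producers capture (26/3)/26 = 1/3 of each unit of subsidy.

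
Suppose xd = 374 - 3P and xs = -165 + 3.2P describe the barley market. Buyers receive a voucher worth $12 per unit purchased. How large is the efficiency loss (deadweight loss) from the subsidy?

Deadweight loss = 3456/31

Pre-subsidy: 374 - 3P = -165 + 3.2P gives P* = 2695/31, x* = 3509/31.
With the rebate, buyers effectively pay Pb = Ps − 12, where Ps is the price sellers receive.
Demand in terms of Ps becomes xd = 374 − 3(Ps − 12) = 410 - 3Ps. Setting this equal to supply: 410 - 3Ps = -165 + 3.2Ps, so Ps = 2875/31.
Buyers pay Pb = 2875/31 − 12 = 2503/31; x' = -165 + 3.2·(2875/31) = 4085/31.
The subsidy expands output by 4085/31 − 3509/31 = 576/31 past the efficient level; on those units the gap between marginal cost and willingness to pay runs from 0 up to 12.
DWL = ½ × 12 × 576/31 = 3456/31.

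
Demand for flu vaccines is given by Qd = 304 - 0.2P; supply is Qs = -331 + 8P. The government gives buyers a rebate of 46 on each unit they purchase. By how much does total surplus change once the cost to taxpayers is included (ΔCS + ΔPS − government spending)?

Net change in total surplus = -8464/41

Pre-subsidy: 304 - 0.2P = -331 + 8P gives P* = 3175/41, Q* = 11829/41.
With the rebate, buyers effectively pay Pb = Ps − 46, where Ps is the price sellers receive.
Demand in terms of Ps becomes Qd = 304 − 0.2(Ps − 46) = 313.2 - 0.2Ps. Setting this equal to supply: 313.2 - 0.2Ps = -331 + 8Ps, so Ps = 3221/41.
Buyers pay Pb = 3221/41 − 46 = 1335/41; Q' = -331 + 8·(3221/41) = 12197/41.
ΔCS = ½(11829/41 + 12197/41)(3175/41 − 1335/41) = 539120/41; ΔPS = ½(11829/41 + 12197/41)(3221/41 − 3175/41) = 13478/41.
Government spending = 46 × 12197/41 = 561062/41.
Net change = 539120/41 + 13478/41 − 561062/41 = -8464/41. The loss equals the DWL triangle ½·46·368/41.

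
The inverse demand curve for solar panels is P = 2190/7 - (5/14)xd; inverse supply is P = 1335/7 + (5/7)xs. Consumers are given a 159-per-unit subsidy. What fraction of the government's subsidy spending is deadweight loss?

Pre-subsidy: 2190/7 - (5/14)x = 1335/7 + (5/7)x gives x* = 114 and P* = 1905/7.
With the rebate, buyers effectively pay Pb = Ps − 159, where Ps is the price sellers receive.
On the curves, Pb = 2190/7 - (5/14)x and Ps = 1335/7 + (5/7)x; the wedge Ps − Pb = 159 gives 1335/7 + (5/7)x − (2190/7 - (5/14)x) = 159, so x' = 262.4.
Then Pb = 2190/7 − (5/14)·262.4 = 1534/7 and Ps = 1335/7 + (5/7)·262.4 = 2647/7.
ΔCS = ½(114 + 262.4)(1905/7 − 1534/7) = 9974.6; ΔPS = ½(114 + 262.4)(2647/7 − 1905/7) = 19949.2.
Government spending = 159 × 262.4 = 41721.6.
DWL = ½ × 159 × (262.4 − 114) = 11797.8; fraction = 11797.8 / 41721.6 = 371/1312.

DWL / government spending = 371/1312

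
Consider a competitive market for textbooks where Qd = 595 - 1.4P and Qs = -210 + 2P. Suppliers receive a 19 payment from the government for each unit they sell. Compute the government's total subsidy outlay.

Pre-subsidy: 595 - 1.4P = -210 + 2P gives P* = 4025/17, Q* = 4480/17.
With the subsidy, sellers receive Ps = Pb + 19 for each unit, where Pb is the price buyers pay.
Supply in terms of Pb becomes Qs = -210 + 2(Pb + 19) = -172 + 2Pb. Setting this equal to demand: 595 - 1.4Pb = -172 + 2Pb, so Pb = 3835/17.
Sellers receive Ps = 3835/17 + 19 = 4158/17; Q' = 595 − 1.4·(3835/17) = 4746/17.
Government outlay = subsidy × quantity = 19 × 4746/17 = 90174/17.

Government cost = 90174/17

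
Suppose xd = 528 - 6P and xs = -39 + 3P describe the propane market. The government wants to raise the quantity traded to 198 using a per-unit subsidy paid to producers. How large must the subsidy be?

At x = 198, invert demand for the buyer price: Pb = (528 − 198)/6 = 55; invert supply for the seller price: Ps = (198 − (-39))/3 = 79.
The subsidy must fill the gap: s = Ps − Pb = 79 − 55 = 24.

Required subsidy s = 24 per unit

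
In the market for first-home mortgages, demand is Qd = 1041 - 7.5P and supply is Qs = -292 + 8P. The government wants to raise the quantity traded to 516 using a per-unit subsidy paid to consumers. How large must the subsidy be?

Required subsidy s = 31 per unit

At Q = 516, invert demand for the buyer price: Pb = (1041 − 516)/7.5 = 70; invert supply for the seller price: Ps = (516 − (-292))/8 = 101.
The subsidy must fill the gap: s = Ps − Pb = 101 − 70 = 31.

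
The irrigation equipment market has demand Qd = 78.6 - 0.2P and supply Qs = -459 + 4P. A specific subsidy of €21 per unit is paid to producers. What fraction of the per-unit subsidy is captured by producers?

Producer share = 1/21

Pre-subsidy: 78.6 - 0.2P = -459 + 4P gives P* = 128, Q* = 53.
With the subsidy, sellers receive Ps = Pb + 21 for each unit, where Pb is the price buyers pay.
Supply in terms of Pb becomes Qs = -459 + 4(Pb + 21) = -375 + 4Pb. Setting this equal to demand: 78.6 - 0.2Pb = -375 + 4Pb, so Pb = 108.
Sellers receive Ps = 108 + 21 = 129; Q' = 78.6 − 0.2·108 = 57.
Buyers' price falls by P* − Pb = 128 − 108 = 20; sellers' price rises by Ps − P* = 129 − 128 = 1.
So producers capture 1/21 = 1/21 of each unit of subsidy.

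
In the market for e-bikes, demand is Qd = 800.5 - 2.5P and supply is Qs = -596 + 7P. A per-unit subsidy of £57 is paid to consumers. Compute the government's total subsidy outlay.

Pre-subsidy: 800.5 - 2.5P = -596 + 7P gives P* = 147, Q* = 433.
With the rebate, buyers effectively pay Pb = Ps − 57, where Ps is the price sellers receive.
Demand in terms of Ps becomes Qd = 800.5 − 2.5(Ps − 57) = 943 - 2.5Ps. Setting this equal to supply: 943 - 2.5Ps = -596 + 7Ps, so Ps = 162.
Buyers pay Pb = 162 − 57 = 105; Q' = -596 + 7·162 = 538.
Government outlay = subsidy × quantity = 57 × 538 = 30666.

Government cost = £30666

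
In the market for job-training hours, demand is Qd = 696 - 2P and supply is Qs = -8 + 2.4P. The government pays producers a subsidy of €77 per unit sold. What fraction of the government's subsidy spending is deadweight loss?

Pre-subsidy: 696 - 2P = -8 + 2.4P gives P* = 160, Q* = 376.
With the subsidy, sellers receive Ps = Pb + 77 for each unit, where Pb is the price buyers pay.
Supply in terms of Pb becomes Qs = -8 + 2.4(Pb + 77) = 176.8 + 2.4Pb. Setting this equal to demand: 696 - 2Pb = 176.8 + 2.4Pb, so Pb = 118.
Sellers receive Ps = 118 + 77 = 195; Q' = 696 − 2·118 = 460.
ΔCS = ½(376 + 460)(160 − 118) = 17556; ΔPS = ½(376 + 460)(195 − 160) = 14630.
Government spending = 77 × 460 = 35420.
DWL = ½ × 77 × (460 − 376) = 3234; fraction = 3234 / 35420 = 21/230.

DWL / government spending = 21/230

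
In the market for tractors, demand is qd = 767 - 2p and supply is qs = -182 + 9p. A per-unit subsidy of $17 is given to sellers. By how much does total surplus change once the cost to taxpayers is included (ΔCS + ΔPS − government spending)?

Pre-subsidy: 767 - 2p = -182 + 9p gives p* = 949/11, q* = 6539/11.
With the subsidy, sellers receive ps = pb + 17 for each unit, where pb is the price buyers pay.
Supply in terms of pb becomes qs = -182 + 9(pb + 17) = -29 + 9pb. Setting this equal to demand: 767 - 2pb = -29 + 9pb, so pb = 796/11.
Sellers receive ps = 796/11 + 17 = 983/11; q' = 767 − 2·(796/11) = 6845/11.
ΔCS = ½(6539/11 + 6845/11)(949/11 − 796/11) = 1023876/121; ΔPS = ½(6539/11 + 6845/11)(983/11 − 949/11) = 227528/121.
Government spending = 17 × 6845/11 = 116365/11.
Net change = 1023876/121 + 227528/121 − 116365/11 = -2601/11. The loss equals the DWL triangle ½·17·306/11.

Net change in total surplus = -2601/11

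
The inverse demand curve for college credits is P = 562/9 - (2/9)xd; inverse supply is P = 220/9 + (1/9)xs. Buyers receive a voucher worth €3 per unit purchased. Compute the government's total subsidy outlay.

Pre-subsidy: 562/9 - (2/9)x = 220/9 + (1/9)x gives x* = 114 and P* = 334/9.
With the rebate, buyers effectively pay Pb = Ps − 3, where Ps is the price sellers receive.
On the curves, Pb = 562/9 - (2/9)x and Ps = 220/9 + (1/9)x; the wedge Ps − Pb = 3 gives 220/9 + (1/9)x − (562/9 - (2/9)x) = 3, so x' = 123.
Then Pb = 562/9 − (2/9)·123 = 316/9 and Ps = 220/9 + (1/9)·123 = 343/9.
Government outlay = subsidy × quantity = 3 × 123 = 369.

Government cost = €369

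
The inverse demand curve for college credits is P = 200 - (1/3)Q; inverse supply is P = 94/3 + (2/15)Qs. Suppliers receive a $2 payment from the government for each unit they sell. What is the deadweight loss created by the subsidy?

Deadweight loss = 30/7

Pre-subsidy: 200 - (1/3)Q = 94/3 + (2/15)Q gives Q* = 2530/7 and P* = 1670/21.
With the subsidy, sellers receive Ps = Pb + 2 for each unit, where Pb is the price buyers pay.
On the curves, Pb = 200 - (1/3)Q and Ps = 94/3 + (2/15)Q; the wedge Ps − Pb = 2 gives 94/3 + (2/15)Q − (200 - (1/3)Q) = 2, so Q' = 2560/7.
Then Pb = 200 − (1/3)·(2560/7) = 1640/21 and Ps = 94/3 + (2/15)·(2560/7) = 1682/21.
The subsidy expands output by 2560/7 − 2530/7 = 30/7 past the efficient level; on those units the gap between marginal cost and willingness to pay runs from 0 up to 2.
DWL = ½ × 2 × 30/7 = 30/7.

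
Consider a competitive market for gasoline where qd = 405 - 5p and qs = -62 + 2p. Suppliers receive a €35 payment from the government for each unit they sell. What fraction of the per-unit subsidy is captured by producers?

Pre-subsidy: 405 - 5p = -62 + 2p gives p* = 467/7, q* = 500/7.
With the subsidy, sellers receive ps = pb + 35 for each unit, where pb is the price buyers pay.
Supply in terms of pb becomes qs = -62 + 2(pb + 35) = 8 + 2pb. Setting this equal to demand: 405 - 5pb = 8 + 2pb, so pb = 397/7.
Sellers receive ps = 397/7 + 35 = 642/7; q' = 405 − 5·(397/7) = 850/7.
Buyers' price falls by p* − pb = 467/7 − 397/7 = 10; sellers' price rises by ps − p* = 642/7 − 467/7 = 25.
So producers capture 25/35 = 5/7 of each unit of subsidy.

Producer share = 5/7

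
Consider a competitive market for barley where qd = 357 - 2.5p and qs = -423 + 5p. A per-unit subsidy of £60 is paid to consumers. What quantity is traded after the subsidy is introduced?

q' = 197

Pre-subsidy: 357 - 2.5p = -423 + 5p gives p* = 104, q* = 97.
With the rebate, buyers effectively pay pb = ps − 60, where ps is the price sellers receive.
Demand in terms of ps becomes qd = 357 − 2.5(ps − 60) = 507 - 2.5ps. Setting this equal to supply: 507 - 2.5ps = -423 + 5ps, so ps = 124.
Buyers pay pb = 124 − 60 = 64; q' = -423 + 5·124 = 197.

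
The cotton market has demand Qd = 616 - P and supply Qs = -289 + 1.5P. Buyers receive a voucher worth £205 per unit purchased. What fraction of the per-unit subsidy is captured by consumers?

Consumer share = 0.6

Pre-subsidy: 616 - P = -289 + 1.5P gives P* = 362, Q* = 254.
With the rebate, buyers effectively pay Pb = Ps − 205, where Ps is the price sellers receive.
Demand in terms of Ps becomes Qd = 616 − 1(Ps − 205) = 821 - Ps. Setting this equal to supply: 821 - Ps = -289 + 1.5Ps, so Ps = 444.
Buyers pay Pb = 444 − 205 = 239; Q' = -289 + 1.5·444 = 377.
Buyers' price falls by P* − Pb = 362 − 239 = 123; sellers' price rises by Ps − P* = 444 − 362 = 82.
So consumers capture 123/205 = 0.6 of each unit of subsidy.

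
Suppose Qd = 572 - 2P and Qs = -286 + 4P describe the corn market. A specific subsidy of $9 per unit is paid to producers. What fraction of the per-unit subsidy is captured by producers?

Producer share = 1/3

Pre-subsidy: 572 - 2P = -286 + 4P gives P* = 143, Q* = 286.
With the subsidy, sellers receive Ps = Pb + 9 for each unit, where Pb is the price buyers pay.
Supply in terms of Pb becomes Qs = -286 + 4(Pb + 9) = -250 + 4Pb. Setting this equal to demand: 572 - 2Pb = -250 + 4Pb, so Pb = 137.
Sellers receive Ps = 137 + 9 = 146; Q' = 572 − 2·137 = 298.
Buyers' price falls by P* − Pb = 143 − 137 = 6; sellers' price rises by Ps − P* = 146 − 143 = 3.
So producers capture 3/9 = 1/3 of each unit of subsidy.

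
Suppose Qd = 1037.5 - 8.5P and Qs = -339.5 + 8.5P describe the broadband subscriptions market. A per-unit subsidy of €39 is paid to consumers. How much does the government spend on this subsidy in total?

Pre-subsidy: 1037.5 - 8.5P = -339.5 + 8.5P gives P* = 81, Q* = 349.
With the rebate, buyers effectively pay Pb = Ps − 39, where Ps is the price sellers receive.
Demand in terms of Ps becomes Qd = 1037.5 − 8.5(Ps − 39) = 1369 - 8.5Ps. Setting this equal to supply: 1369 - 8.5Ps = -339.5 + 8.5Ps, so Ps = 100.5.
Buyers pay Pb = 100.5 − 39 = 61.5; Q' = -339.5 + 8.5·100.5 = 514.75.
Government outlay = subsidy × quantity = 39 × 514.75 = 20075.25.

Government cost = €20075.25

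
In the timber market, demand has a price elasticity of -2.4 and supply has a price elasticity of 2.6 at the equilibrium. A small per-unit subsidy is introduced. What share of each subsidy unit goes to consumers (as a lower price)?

Consumer share = 0.52

For a small subsidy around the equilibrium, the benefit split depends on the relative slopes, which at a point are proportional to the elasticities.
Buyer share = εs/(εs + |εd|) = 2.6/(2.6 + 2.4) = 0.52; seller share = |εd|/(εs + |εd|) = 0.48.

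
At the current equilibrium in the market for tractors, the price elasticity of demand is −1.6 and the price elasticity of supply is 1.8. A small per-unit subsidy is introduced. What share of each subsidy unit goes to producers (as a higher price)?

For a small subsidy around the equilibrium, the benefit split depends on the relative slopes, which at a point are proportional to the elasticities.
Buyer share = εs/(εs + |εd|) = 1.8/(1.8 + 1.6) = 9/17; seller share = |εd|/(εs + |εd|) = 8/17.
So producers capture 8/17 of the subsidy.

Producer share = 8/17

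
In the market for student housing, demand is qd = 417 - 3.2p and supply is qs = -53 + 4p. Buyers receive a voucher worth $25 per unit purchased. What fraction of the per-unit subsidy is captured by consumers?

Consumer share = 5/9

Pre-subsidy: 417 - 3.2p = -53 + 4p gives p* = 1175/18, q* = 1873/9.
With the rebate, buyers effectively pay pb = ps − 25, where ps is the price sellers receive.
Demand in terms of ps becomes qd = 417 − 3.2(ps − 25) = 497 - 3.2ps. Setting this equal to supply: 497 - 3.2ps = -53 + 4ps, so ps = 1375/18.
Buyers pay pb = 1375/18 − 25 = 925/18; q' = -53 + 4·(1375/18) = 2273/9.
Buyers' price falls by p* − pb = 1175/18 − 925/18 = 125/9; sellers' price rises by ps − p* = 1375/18 − 1175/18 = 100/9.
So consumers capture (125/9)/25 = 5/9 of each unit of subsidy.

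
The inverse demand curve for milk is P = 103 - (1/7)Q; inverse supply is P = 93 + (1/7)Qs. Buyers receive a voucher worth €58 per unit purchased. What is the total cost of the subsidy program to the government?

Pre-subsidy: 103 - (1/7)Q = 93 + (1/7)Q gives Q* = 35 and P* = 98.
With the rebate, buyers effectively pay Pb = Ps − 58, where Ps is the price sellers receive.
On the curves, Pb = 103 - (1/7)Q and Ps = 93 + (1/7)Q; the wedge Ps − Pb = 58 gives 93 + (1/7)Q − (103 - (1/7)Q) = 58, so Q' = 238.
Then Pb = 103 − (1/7)·238 = 69 and Ps = 93 + (1/7)·238 = 127.
Government outlay = subsidy × quantity = 58 × 238 = 13804.

Government cost = €13804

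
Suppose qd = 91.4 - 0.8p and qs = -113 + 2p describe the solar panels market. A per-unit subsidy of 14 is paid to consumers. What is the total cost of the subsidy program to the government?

Pre-subsidy: 91.4 - 0.8p = -113 + 2p gives p* = 73, q* = 33.
With the rebate, buyers effectively pay pb = ps − 14, where ps is the price sellers receive.
Demand in terms of ps becomes qd = 91.4 − 0.8(ps − 14) = 102.6 - 0.8ps. Setting this equal to supply: 102.6 - 0.8ps = -113 + 2ps, so ps = 77.
Buyers pay pb = 77 − 14 = 63; q' = -113 + 2·77 = 41.
Government outlay = subsidy × quantity = 14 × 41 = 574.

Government cost = 574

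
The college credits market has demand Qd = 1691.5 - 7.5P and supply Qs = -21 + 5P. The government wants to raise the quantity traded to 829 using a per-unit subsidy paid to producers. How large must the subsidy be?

At Q = 829, invert demand for the buyer price: Pb = (1691.5 − 829)/7.5 = 115; invert supply for the seller price: Ps = (829 − (-21))/5 = 170.
The subsidy must fill the gap: s = Ps − Pb = 170 − 115 = 55.

Required subsidy s = 55 per unit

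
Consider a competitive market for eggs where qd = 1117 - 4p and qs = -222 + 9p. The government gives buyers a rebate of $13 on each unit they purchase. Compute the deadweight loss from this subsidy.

Deadweight loss = $234

Pre-subsidy: 1117 - 4p = -222 + 9p gives p* = 103, q* = 705.
With the rebate, buyers effectively pay pb = ps − 13, where ps is the price sellers receive.
Demand in terms of ps becomes qd = 1117 − 4(ps − 13) = 1169 - 4ps. Setting this equal to supply: 1169 - 4ps = -222 + 9ps, so ps = 107.
Buyers pay pb = 107 − 13 = 94; q' = -222 + 9·107 = 741.
The subsidy expands output by 741 − 705 = 36 past the efficient level; on those units the gap between marginal cost and willingness to pay runs from 0 up to 13.
DWL = ½ × 13 × 36 = 234.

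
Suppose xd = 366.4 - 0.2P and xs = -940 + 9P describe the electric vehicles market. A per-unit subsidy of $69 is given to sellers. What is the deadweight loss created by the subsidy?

Deadweight loss = $465.75

Pre-subsidy: 366.4 - 0.2P = -940 + 9P gives P* = 142, x* = 338.
With the subsidy, sellers receive Ps = Pb + 69 for each unit, where Pb is the price buyers pay.
Supply in terms of Pb becomes xs = -940 + 9(Pb + 69) = -319 + 9Pb. Setting this equal to demand: 366.4 - 0.2Pb = -319 + 9Pb, so Pb = 74.5.
Sellers receive Ps = 74.5 + 69 = 143.5; x' = 366.4 − 0.2·74.5 = 351.5.
The subsidy expands output by 351.5 − 338 = 13.5 past the efficient level; on those units the gap between marginal cost and willingness to pay runs from 0 up to 69.
DWL = ½ × 69 × 13.5 = 465.75.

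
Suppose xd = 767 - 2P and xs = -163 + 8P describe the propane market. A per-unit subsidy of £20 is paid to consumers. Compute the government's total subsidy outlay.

Government cost = £12260

Pre-subsidy: 767 - 2P = -163 + 8P gives P* = 93, x* = 581.
With the rebate, buyers effectively pay Pb = Ps − 20, where Ps is the price sellers receive.
Demand in terms of Ps becomes xd = 767 − 2(Ps − 20) = 807 - 2Ps. Setting this equal to supply: 807 - 2Ps = -163 + 8Ps, so Ps = 97.
Buyers pay Pb = 97 − 20 = 77; x' = -163 + 8·97 = 613.
Government outlay = subsidy × quantity = 20 × 613 = 12260.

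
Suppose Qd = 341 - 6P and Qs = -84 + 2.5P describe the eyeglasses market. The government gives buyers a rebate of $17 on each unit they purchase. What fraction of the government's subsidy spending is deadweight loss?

DWL / government spending = 15/71

Pre-subsidy: 341 - 6P = -84 + 2.5P gives P* = 50, Q* = 41.
With the rebate, buyers effectively pay Pb = Ps − 17, where Ps is the price sellers receive.
Demand in terms of Ps becomes Qd = 341 − 6(Ps − 17) = 443 - 6Ps. Setting this equal to supply: 443 - 6Ps = -84 + 2.5Ps, so Ps = 62.
Buyers pay Pb = 62 − 17 = 45; Q' = -84 + 2.5·62 = 71.
ΔCS = ½(41 + 71)(50 − 45) = 280; ΔPS = ½(41 + 71)(62 − 50) = 672.
Government spending = 17 × 71 = 1207.
DWL = ½ × 17 × (71 − 41) = 255; fraction = 255 / 1207 = 15/71.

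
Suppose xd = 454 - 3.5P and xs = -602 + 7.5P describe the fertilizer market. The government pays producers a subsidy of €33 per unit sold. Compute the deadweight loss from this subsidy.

Pre-subsidy: 454 - 3.5P = -602 + 7.5P gives P* = 96, x* = 118.
With the subsidy, sellers receive Ps = Pb + 33 for each unit, where Pb is the price buyers pay.
Supply in terms of Pb becomes xs = -602 + 7.5(Pb + 33) = -354.5 + 7.5Pb. Setting this equal to demand: 454 - 3.5Pb = -354.5 + 7.5Pb, so Pb = 73.5.
Sellers receive Ps = 73.5 + 33 = 106.5; x' = 454 − 3.5·73.5 = 196.75.
The subsidy expands output by 196.75 − 118 = 78.75 past the efficient level; on those units the gap between marginal cost and willingness to pay runs from 0 up to 33.
DWL = ½ × 33 × 78.75 = 1299.375.

Deadweight loss = €1299.375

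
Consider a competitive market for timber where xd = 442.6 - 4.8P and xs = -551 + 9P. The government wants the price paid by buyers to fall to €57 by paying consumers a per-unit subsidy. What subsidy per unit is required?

Required subsidy s = €23 per unit

At a buyer price of 57, quantity demanded is 442.6 − 4.8·57 = 169.
Sellers supply 169 only when they receive Ps with -551 + 9·Ps = 169, i.e. Ps = 80.
s = Ps − Pb = 80 − 57 = 23.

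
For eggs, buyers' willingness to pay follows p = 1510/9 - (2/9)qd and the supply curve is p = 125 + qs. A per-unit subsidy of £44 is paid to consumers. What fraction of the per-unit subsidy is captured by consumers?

Pre-subsidy: 1510/9 - (2/9)q = 125 + q gives q* = 35 and p* = 160.
With the rebate, buyers effectively pay pb = ps − 44, where ps is the price sellers receive.
On the curves, pb = 1510/9 - (2/9)q and ps = 125 + q; the wedge ps − pb = 44 gives 125 + q − (1510/9 - (2/9)q) = 44, so q' = 71.
Then pb = 1510/9 − (2/9)·71 = 152 and ps = 125 + 1·71 = 196.
Buyers' price falls by p* − pb = 160 − 152 = 8; sellers' price rises by ps − p* = 196 − 160 = 36.
So consumers capture 8/44 = 2/11 of each unit of subsidy.

Consumer share = 2/11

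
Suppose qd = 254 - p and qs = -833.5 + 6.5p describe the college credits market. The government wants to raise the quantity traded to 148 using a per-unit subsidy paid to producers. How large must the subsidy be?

Required subsidy s = 45 per unit

At q = 148, invert demand for the buyer price: pb = (254 − 148)/1 = 106; invert supply for the seller price: ps = (148 − (-833.5))/6.5 = 151.
The subsidy must fill the gap: s = ps − pb = 151 − 106 = 45.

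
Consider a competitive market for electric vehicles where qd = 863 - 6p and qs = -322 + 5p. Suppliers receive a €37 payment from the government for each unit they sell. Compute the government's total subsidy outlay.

Government cost = 129241/11

Pre-subsidy: 863 - 6p = -322 + 5p gives p* = 1185/11, q* = 2383/11.
With the subsidy, sellers receive ps = pb + 37 for each unit, where pb is the price buyers pay.
Supply in terms of pb becomes qs = -322 + 5(pb + 37) = -137 + 5pb. Setting this equal to demand: 863 - 6pb = -137 + 5pb, so pb = 1000/11.
Sellers receive ps = 1000/11 + 37 = 1407/11; q' = 863 − 6·(1000/11) = 3493/11.
Government outlay = subsidy × quantity = 37 × 3493/11 = 129241/11.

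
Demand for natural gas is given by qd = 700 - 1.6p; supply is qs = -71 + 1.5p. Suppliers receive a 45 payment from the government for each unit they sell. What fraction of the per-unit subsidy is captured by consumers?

Consumer share = 15/31

Pre-subsidy: 700 - 1.6p = -71 + 1.5p gives p* = 7710/31, q* = 9364/31.
With the subsidy, sellers receive ps = pb + 45 for each unit, where pb is the price buyers pay.
Supply in terms of pb becomes qs = -71 + 1.5(pb + 45) = -3.5 + 1.5pb. Setting this equal to demand: 700 - 1.6pb = -3.5 + 1.5pb, so pb = 7035/31.
Sellers receive ps = 7035/31 + 45 = 8430/31; q' = 700 − 1.6·(7035/31) = 10444/31.
Buyers' price falls by p* − pb = 7710/31 − 7035/31 = 675/31; sellers' price rises by ps − p* = 8430/31 − 7710/31 = 720/31.
So consumers capture (675/31)/45 = 15/31 of each unit of subsidy.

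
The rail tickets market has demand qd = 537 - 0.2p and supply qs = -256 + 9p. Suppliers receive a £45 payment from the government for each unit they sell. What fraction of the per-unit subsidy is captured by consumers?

Pre-subsidy: 537 - 0.2p = -256 + 9p gives p* = 3965/46, q* = 23909/46.
With the subsidy, sellers receive ps = pb + 45 for each unit, where pb is the price buyers pay.
Supply in terms of pb becomes qs = -256 + 9(pb + 45) = 149 + 9pb. Setting this equal to demand: 537 - 0.2pb = 149 + 9pb, so pb = 970/23.
Sellers receive ps = 970/23 + 45 = 2005/23; q' = 537 − 0.2·(970/23) = 12157/23.
Buyers' price falls by p* − pb = 3965/46 − 970/23 = 2025/46; sellers' price rises by ps − p* = 2005/23 − 3965/46 = 45/46.
So consumers capture (2025/46)/45 = 45/46 of each unit of subsidy.

Consumer share = 45/46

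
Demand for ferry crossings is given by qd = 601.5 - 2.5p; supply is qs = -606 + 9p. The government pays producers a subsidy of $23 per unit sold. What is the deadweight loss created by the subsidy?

Pre-subsidy: 601.5 - 2.5p = -606 + 9p gives p* = 105, q* = 339.
With the subsidy, sellers receive ps = pb + 23 for each unit, where pb is the price buyers pay.
Supply in terms of pb becomes qs = -606 + 9(pb + 23) = -399 + 9pb. Setting this equal to demand: 601.5 - 2.5pb = -399 + 9pb, so pb = 87.
Sellers receive ps = 87 + 23 = 110; q' = 601.5 − 2.5·87 = 384.
The subsidy expands output by 384 − 339 = 45 past the efficient level; on those units the gap between marginal cost and willingness to pay runs from 0 up to 23.
DWL = ½ × 23 × 45 = 517.5.

Deadweight loss = $517.5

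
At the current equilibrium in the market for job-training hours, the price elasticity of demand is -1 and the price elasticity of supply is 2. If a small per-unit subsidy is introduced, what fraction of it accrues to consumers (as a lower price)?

For a small subsidy around the equilibrium, the benefit split depends on the relative slopes, which at a point are proportional to the elasticities.
Buyer share = εs/(εs + |εd|) = 2/(2 + 1) = 2/3; seller share = |εd|/(εs + |εd|) = 1/3.

Consumer share = 2/3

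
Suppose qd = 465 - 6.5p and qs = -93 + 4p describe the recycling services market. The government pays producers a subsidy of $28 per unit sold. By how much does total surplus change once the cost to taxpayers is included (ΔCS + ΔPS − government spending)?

Pre-subsidy: 465 - 6.5p = -93 + 4p gives p* = 372/7, q* = 837/7.
With the subsidy, sellers receive ps = pb + 28 for each unit, where pb is the price buyers pay.
Supply in terms of pb becomes qs = -93 + 4(pb + 28) = 19 + 4pb. Setting this equal to demand: 465 - 6.5pb = 19 + 4pb, so pb = 892/21.
Sellers receive ps = 892/21 + 28 = 1480/21; q' = 465 − 6.5·(892/21) = 3967/21.
ΔCS = ½(837/7 + 3967/21)(372/7 − 892/21) = 103648/63; ΔPS = ½(837/7 + 3967/21)(1480/21 − 372/7) = 168428/63.
Government spending = 28 × 3967/21 = 15868/3.
Net change = 103648/63 + 168428/63 − 15868/3 = -2912/3. The loss equals the DWL triangle ½·28·208/3.

Net change in total surplus = -2912/3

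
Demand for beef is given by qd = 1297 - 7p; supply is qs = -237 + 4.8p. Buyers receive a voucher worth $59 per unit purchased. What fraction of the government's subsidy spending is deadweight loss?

Pre-subsidy: 1297 - 7p = -237 + 4.8p gives p* = 130, q* = 387.
With the rebate, buyers effectively pay pb = ps − 59, where ps is the price sellers receive.
Demand in terms of ps becomes qd = 1297 − 7(ps − 59) = 1710 - 7ps. Setting this equal to supply: 1710 - 7ps = -237 + 4.8ps, so ps = 165.
Buyers pay pb = 165 − 59 = 106; q' = -237 + 4.8·165 = 555.
ΔCS = ½(387 + 555)(130 − 106) = 11304; ΔPS = ½(387 + 555)(165 − 130) = 16485.
Government spending = 59 × 555 = 32745.
DWL = ½ × 59 × (555 − 387) = 4956; fraction = 4956 / 32745 = 28/185.

DWL / government spending = 28/185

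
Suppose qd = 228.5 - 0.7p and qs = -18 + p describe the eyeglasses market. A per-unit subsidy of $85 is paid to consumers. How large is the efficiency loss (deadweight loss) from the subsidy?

Deadweight loss = $1487.5

Pre-subsidy: 228.5 - 0.7p = -18 + p gives p* = 145, q* = 127.
With the rebate, buyers effectively pay pb = ps − 85, where ps is the price sellers receive.
Demand in terms of ps becomes qd = 228.5 − 0.7(ps − 85) = 288 - 0.7ps. Setting this equal to supply: 288 - 0.7ps = -18 + ps, so ps = 180.
Buyers pay pb = 180 − 85 = 95; q' = -18 + 1·180 = 162.
The subsidy expands output by 162 − 127 = 35 past the efficient level; on those units the gap between marginal cost and willingness to pay runs from 0 up to 85.
DWL = ½ × 85 × 35 = 1487.5.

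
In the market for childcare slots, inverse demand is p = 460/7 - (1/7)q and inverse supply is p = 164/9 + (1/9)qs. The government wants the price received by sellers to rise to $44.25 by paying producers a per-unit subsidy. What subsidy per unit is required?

Required subsidy s = $12 per unit

At a seller price of 44.25, quantity supplied is -164 + 9·44.25 = 234.25.
Buyers absorb 234.25 only when they pay pb = 460/7 − (1/7)·234.25 = 32.25.
s = ps − pb = 44.25 − 32.25 = 12.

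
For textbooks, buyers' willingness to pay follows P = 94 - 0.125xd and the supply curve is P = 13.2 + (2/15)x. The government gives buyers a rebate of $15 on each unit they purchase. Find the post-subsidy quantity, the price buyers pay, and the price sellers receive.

x' = 11496/31; buyers pay 1477/31; sellers receive 1942/31

Pre-subsidy: 94 - 0.125x = 13.2 + (2/15)x gives x* = 9696/31 and P* = 1702/31.
With the rebate, buyers effectively pay Pb = Ps − 15, where Ps is the price sellers receive.
On the curves, Pb = 94 - 0.125x and Ps = 13.2 + (2/15)x; the wedge Ps − Pb = 15 gives 13.2 + (2/15)x − (94 - 0.125x) = 15, so x' = 11496/31.
Then Pb = 94 − 0.125·(11496/31) = 1477/31 and Ps = 13.2 + (2/15)·(11496/31) = 1942/31.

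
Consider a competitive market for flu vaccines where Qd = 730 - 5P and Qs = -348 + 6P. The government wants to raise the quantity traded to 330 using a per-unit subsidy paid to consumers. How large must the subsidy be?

Required subsidy s = 33 per unit

At Q = 330, invert demand for the buyer price: Pb = (730 − 330)/5 = 80; invert supply for the seller price: Ps = (330 − (-348))/6 = 113.
The subsidy must fill the gap: s = Ps − Pb = 113 − 80 = 33.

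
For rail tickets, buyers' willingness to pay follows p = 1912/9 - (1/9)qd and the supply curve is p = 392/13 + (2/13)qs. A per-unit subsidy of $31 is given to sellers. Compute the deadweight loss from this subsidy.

Deadweight loss = $1813.5

Pre-subsidy: 1912/9 - (1/9)q = 392/13 + (2/13)q gives q* = 688 and p* = 136.
With the subsidy, sellers receive ps = pb + 31 for each unit, where pb is the price buyers pay.
On the curves, pb = 1912/9 - (1/9)q and ps = 392/13 + (2/13)q; the wedge ps − pb = 31 gives 392/13 + (2/13)q − (1912/9 - (1/9)q) = 31, so q' = 805.
Then pb = 1912/9 − (1/9)·805 = 123 and ps = 392/13 + (2/13)·805 = 154.
The subsidy expands output by 805 − 688 = 117 past the efficient level; on those units the gap between marginal cost and willingness to pay runs from 0 up to 31.
DWL = ½ × 31 × 117 = 1813.5.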